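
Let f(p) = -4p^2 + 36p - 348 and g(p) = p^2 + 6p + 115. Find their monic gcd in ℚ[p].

Apply the Euclidean algorithm:
  -4p^2 + 36p - 348 = (-4)(p^2 + 6p + 115) + (60p + 112)
  p^2 + 6p + 115 = ((1/60)p + 31/450)(60p + 112) + (24139/225)
  60p + 112 = ((13500/24139)p + 25200/24139)(24139/225) + (0)
The last nonzero remainder is the constant 24139/225, so the polynomials are coprime and gcd = 1.

1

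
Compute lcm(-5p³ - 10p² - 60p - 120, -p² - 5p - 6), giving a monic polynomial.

Apply the Euclidean algorithm:
  -5p³ - 10p² - 60p - 120 = (5p - 15)(-p² - 5p - 6) + (-105p - 210)
  -p² - 5p - 6 = ((1/105)p + 1/35)(-105p - 210) + (0)
Last nonzero remainder: -105p - 210. Dividing through by -105 gives the monic gcd p + 2.
Then lcm(f, g) = f·g / gcd(f, g); expanding and making the result monic gives the answer.

p⁴ + 5p³ + 18p² + 60p + 72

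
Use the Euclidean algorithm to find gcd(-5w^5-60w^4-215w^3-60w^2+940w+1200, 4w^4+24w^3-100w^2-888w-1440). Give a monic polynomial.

w^3+12w^2+47w+60

By polynomial division,
  -5w^5-60w^4-215w^3-60w^2+940w+1200 = (-(5/4)w-15/2)(4w^4+24w^3-100w^2-888w-1440) + (-160w^3-1920w^2-7520w-9600)
  4w^4+24w^3-100w^2-888w-1440 = (-(1/40)w+3/20)(-160w^3-1920w^2-7520w-9600) + (0)
Last nonzero remainder: -160w^3-1920w^2-7520w-9600. Dividing through by -160 gives the monic gcd w^3+12w^2+47w+60.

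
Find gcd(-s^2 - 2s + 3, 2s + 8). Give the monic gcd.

By polynomial division,
  -s^2 - 2s + 3 = (-(1/2)s + 1)(2s + 8) + (-5)
  2s + 8 = (-(2/5)s - 8/5)(-5) + (0)
The last nonzero remainder is the constant -5, so the polynomials are coprime and gcd = 1.

1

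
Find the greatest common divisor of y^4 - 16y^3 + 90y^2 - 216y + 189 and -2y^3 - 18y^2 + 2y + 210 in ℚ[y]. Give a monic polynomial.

y - 3

Apply the Euclidean algorithm:
  y^4 - 16y^3 + 90y^2 - 216y + 189 = (-(1/2)y + 25/2)(-2y^3 - 18y^2 + 2y + 210) + (316y^2 - 136y - 2436)
  -2y^3 - 18y^2 + 2y + 210 = (-(1/158)y - 745/12482)(316y^2 - 136y - 2436) + (-(134400/6241)y + 403200/6241)
  316y^2 - 136y - 2436 = (-(493039/33600)y - 180989/4800)(-(134400/6241)y + 403200/6241) + (0)
Last nonzero remainder: -(134400/6241)y + 403200/6241. Dividing through by -134400/6241 gives the monic gcd y - 3.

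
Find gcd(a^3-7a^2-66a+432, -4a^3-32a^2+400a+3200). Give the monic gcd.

a+8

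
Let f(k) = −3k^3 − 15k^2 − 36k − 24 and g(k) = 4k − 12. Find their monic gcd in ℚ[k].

1

Repeated division with remainder:
  −3k^3 − 15k^2 − 36k − 24 = (−(3/4)k^2 − 6k − 27)(4k − 12) + (−348)
  4k − 12 = (−(1/87)k + 1/29)(−348) + (0)
The last nonzero remainder is the constant −348, so the polynomials are coprime and gcd = 1.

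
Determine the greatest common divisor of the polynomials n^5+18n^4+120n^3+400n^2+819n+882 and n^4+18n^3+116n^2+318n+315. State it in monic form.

n^2+10n+21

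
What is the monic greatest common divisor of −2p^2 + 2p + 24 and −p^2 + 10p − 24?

p − 4

Euclidean algorithm in ℚ[p]:
  −2p^2 + 2p + 24 = (2)(−p^2 + 10p − 24) + (−18p + 72)
  −p^2 + 10p − 24 = ((1/18)p − 1/3)(−18p + 72) + (0)
Last nonzero remainder: −18p + 72. Dividing through by −18 gives the monic gcd p − 4.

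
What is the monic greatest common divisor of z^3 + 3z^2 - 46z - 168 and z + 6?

z + 6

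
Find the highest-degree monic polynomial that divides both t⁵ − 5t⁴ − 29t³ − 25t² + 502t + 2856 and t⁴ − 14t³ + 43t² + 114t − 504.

Euclidean algorithm in ℚ[t]:
  t⁵ − 5t⁴ − 29t³ − 25t² + 502t + 2856 = (t + 9)(t⁴ − 14t³ + 43t² + 114t − 504) + (54t³ − 526t² − 20t + 7392)
  t⁴ − 14t³ + 43t² + 114t − 504 = ((1/54)t − 115/1458)(54t³ − 526t² − 20t + 7392) + ((1372/729)t² − (17836/729)t + 19208/243)
  54t³ − 526t² − 20t + 7392 = ((19683/686)t + 32076/343)((1372/729)t² − (17836/729)t + 19208/243) + (0)
Last nonzero remainder: (1372/729)t² − (17836/729)t + 19208/243. Dividing through by 1372/729 gives the monic gcd t² − 13t + 42.

t² − 13t + 42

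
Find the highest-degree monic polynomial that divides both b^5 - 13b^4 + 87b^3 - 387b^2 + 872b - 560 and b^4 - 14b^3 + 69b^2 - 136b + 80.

b^3 - 10b^2 + 29b - 20

By polynomial division,
  b^5 - 13b^4 + 87b^3 - 387b^2 + 872b - 560 = (b + 1)(b^4 - 14b^3 + 69b^2 - 136b + 80) + (32b^3 - 320b^2 + 928b - 640)
  b^4 - 14b^3 + 69b^2 - 136b + 80 = ((1/32)b - 1/8)(32b^3 - 320b^2 + 928b - 640) + (0)
Last nonzero remainder: 32b^3 - 320b^2 + 928b - 640. Dividing through by 32 gives the monic gcd b^3 - 10b^2 + 29b - 20.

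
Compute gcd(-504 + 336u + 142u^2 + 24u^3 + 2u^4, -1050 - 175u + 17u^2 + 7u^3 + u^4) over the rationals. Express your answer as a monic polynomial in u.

42 + 7u + u^2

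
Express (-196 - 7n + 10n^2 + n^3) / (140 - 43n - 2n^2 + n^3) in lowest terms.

Apply the Euclidean algorithm:
  n^3 + 10n^2 - 7n - 196 = (n^3 - 2n^2 - 43n + 140) + (12n^2 + 36n - 336)
  n^3 - 2n^2 - 43n + 140 = ((1/12)n - 5/12)(12n^2 + 36n - 336) + (0)
Last nonzero remainder: 12n^2 + 36n - 336. Dividing through by 12 gives the monic gcd n^2 + 3n - 28.
Cancel n^2 + 3n - 28 from numerator and denominator to get the reduced form.

(7 + n)/(-5 + n)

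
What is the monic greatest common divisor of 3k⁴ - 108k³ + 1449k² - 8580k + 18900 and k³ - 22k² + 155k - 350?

k² - 17k + 70

Apply the Euclidean algorithm:
  3k⁴ - 108k³ + 1449k² - 8580k + 18900 = (3k - 42)(k³ - 22k² + 155k - 350) + (60k² - 1020k + 4200)
  k³ - 22k² + 155k - 350 = ((1/60)k - 1/12)(60k² - 1020k + 4200) + (0)
Last nonzero remainder: 60k² - 1020k + 4200. Dividing through by 60 gives the monic gcd k² - 17k + 70.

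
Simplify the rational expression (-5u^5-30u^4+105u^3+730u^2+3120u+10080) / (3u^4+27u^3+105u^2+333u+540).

Euclidean algorithm in ℚ[u]:
  -5u^5-30u^4+105u^3+730u^2+3120u+10080 = (-(5/3)u+5)(3u^4+27u^3+105u^2+333u+540) + (145u^3+760u^2+2355u+7380)
  3u^4+27u^3+105u^2+333u+540 = ((3/145)u+327/4205)(145u^3+760u^2+2355u+7380) + (-(2376/841)u^2-(2376/841)u-28512/841)
  145u^3+760u^2+2355u+7380 = (-(121945/2376)u-172405/792)(-(2376/841)u^2-(2376/841)u-28512/841) + (0)
Last nonzero remainder: -(2376/841)u^2-(2376/841)u-28512/841. Dividing through by -2376/841 gives the monic gcd u^2+u+12.
Cancel u^2+u+12 from numerator and denominator to get the reduced form.

(-5u^3-25u^2+190u+840)/(3u^2+24u+45)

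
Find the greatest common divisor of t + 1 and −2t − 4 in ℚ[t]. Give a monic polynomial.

1

Apply the Euclidean algorithm:
  t + 1 = (−1/2)(−2t − 4) + (−1)
  −2t − 4 = (2t + 4)(−1) + (0)
The last nonzero remainder is the constant −1, so the polynomials are coprime and gcd = 1.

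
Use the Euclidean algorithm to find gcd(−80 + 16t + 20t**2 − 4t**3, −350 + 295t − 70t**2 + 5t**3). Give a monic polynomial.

10 − 7t + t**2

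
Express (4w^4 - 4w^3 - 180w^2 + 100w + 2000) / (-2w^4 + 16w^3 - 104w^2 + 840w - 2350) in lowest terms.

Euclidean algorithm in ℚ[w]:
  4w^4 - 4w^3 - 180w^2 + 100w + 2000 = (-2)(-2w^4 + 16w^3 - 104w^2 + 840w - 2350) + (28w^3 - 388w^2 + 1780w - 2700)
  -2w^4 + 16w^3 - 104w^2 + 840w - 2350 = (-(1/14)w - 41/98)(28w^3 - 388w^2 + 1780w - 2700) + (-(6820/49)w^2 + (68200/49)w - 170500/49)
  28w^3 - 388w^2 + 1780w - 2700 = (-(343/1705)w + 1323/1705)(-(6820/49)w^2 + (68200/49)w - 170500/49) + (0)
Last nonzero remainder: -(6820/49)w^2 + (68200/49)w - 170500/49. Dividing through by -6820/49 gives the monic gcd w^2 - 10w + 25.
Cancel w^2 - 10w + 25 from numerator and denominator to get the reduced form.

(-2w^2 - 18w - 40)/(w^2 + 2w + 47)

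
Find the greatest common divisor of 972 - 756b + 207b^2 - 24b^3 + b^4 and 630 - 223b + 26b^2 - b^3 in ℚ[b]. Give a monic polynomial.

Apply the Euclidean algorithm:
  b^4 - 24b^3 + 207b^2 - 756b + 972 = (-b - 2)(-b^3 + 26b^2 - 223b + 630) + (36b^2 - 572b + 2232)
  -b^3 + 26b^2 - 223b + 630 = (-(1/36)b + 91/324)(36b^2 - 572b + 2232) + (-(28/81)b + 28/9)
  36b^2 - 572b + 2232 = (-(729/7)b + 5022/7)(-(28/81)b + 28/9) + (0)
Last nonzero remainder: -(28/81)b + 28/9. Dividing through by -28/81 gives the monic gcd b - 9.

-9 + b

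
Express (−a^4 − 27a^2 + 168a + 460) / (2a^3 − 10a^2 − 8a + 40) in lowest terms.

(−a^2 − 3a − 46)/(2a − 4)

Apply the Euclidean algorithm:
  −a^4 − 27a^2 + 168a + 460 = (−(1/2)a − 5/2)(2a^3 − 10a^2 − 8a + 40) + (−56a^2 + 168a + 560)
  2a^3 − 10a^2 − 8a + 40 = (−(1/28)a + 1/14)(−56a^2 + 168a + 560) + (0)
Last nonzero remainder: −56a^2 + 168a + 560. Dividing through by −56 gives the monic gcd a^2 − 3a − 10.
Cancel a^2 − 3a − 10 from numerator and denominator to get the reduced form.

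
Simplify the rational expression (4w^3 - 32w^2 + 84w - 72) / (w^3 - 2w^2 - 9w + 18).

Repeated division with remainder:
  4w^3 - 32w^2 + 84w - 72 = (4)(w^3 - 2w^2 - 9w + 18) + (-24w^2 + 120w - 144)
  w^3 - 2w^2 - 9w + 18 = (-(1/24)w - 1/8)(-24w^2 + 120w - 144) + (0)
Last nonzero remainder: -24w^2 + 120w - 144. Dividing through by -24 gives the monic gcd w^2 - 5w + 6.
Cancel w^2 - 5w + 6 from numerator and denominator to get the reduced form.

(4w - 12)/(w + 3)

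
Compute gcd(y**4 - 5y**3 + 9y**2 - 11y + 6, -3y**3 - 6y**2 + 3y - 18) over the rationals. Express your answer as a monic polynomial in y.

Euclidean algorithm in ℚ[y]:
  y**4 - 5y**3 + 9y**2 - 11y + 6 = (-(1/3)y + 7/3)(-3y**3 - 6y**2 + 3y - 18) + (24y**2 - 24y + 48)
  -3y**3 - 6y**2 + 3y - 18 = (-(1/8)y - 3/8)(24y**2 - 24y + 48) + (0)
Last nonzero remainder: 24y**2 - 24y + 48. Dividing through by 24 gives the monic gcd y**2 - y + 2.

y**2 - y + 2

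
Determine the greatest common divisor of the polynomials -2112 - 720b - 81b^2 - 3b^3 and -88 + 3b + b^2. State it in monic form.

Repeated division with remainder:
  -3b^3 - 81b^2 - 720b - 2112 = (-3b - 72)(b^2 + 3b - 88) + (-768b - 8448)
  b^2 + 3b - 88 = (-(1/768)b + 1/96)(-768b - 8448) + (0)
Last nonzero remainder: -768b - 8448. Dividing through by -768 gives the monic gcd b + 11.

11 + b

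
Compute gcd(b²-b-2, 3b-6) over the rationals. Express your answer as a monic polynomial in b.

b-2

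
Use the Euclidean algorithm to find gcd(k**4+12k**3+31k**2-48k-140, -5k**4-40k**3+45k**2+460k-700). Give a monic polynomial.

k**3+10k**2+11k-70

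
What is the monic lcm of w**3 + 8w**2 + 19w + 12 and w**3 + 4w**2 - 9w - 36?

w**4 + 5w**3 - 5w**2 - 45w - 36

By polynomial division,
  w**3 + 8w**2 + 19w + 12 = (w**3 + 4w**2 - 9w - 36) + (4w**2 + 28w + 48)
  w**3 + 4w**2 - 9w - 36 = ((1/4)w - 3/4)(4w**2 + 28w + 48) + (0)
Last nonzero remainder: 4w**2 + 28w + 48. Dividing through by 4 gives the monic gcd w**2 + 7w + 12.
Then lcm(f, g) = f·g / gcd(f, g); expanding and making the result monic gives the answer.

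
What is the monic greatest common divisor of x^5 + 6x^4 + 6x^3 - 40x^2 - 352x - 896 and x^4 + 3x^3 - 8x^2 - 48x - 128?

x^2 - 16

By polynomial division,
  x^5 + 6x^4 + 6x^3 - 40x^2 - 352x - 896 = (x + 3)(x^4 + 3x^3 - 8x^2 - 48x - 128) + (5x^3 + 32x^2 - 80x - 512)
  x^4 + 3x^3 - 8x^2 - 48x - 128 = ((1/5)x - 17/25)(5x^3 + 32x^2 - 80x - 512) + ((744/25)x^2 - 11904/25)
  5x^3 + 32x^2 - 80x - 512 = ((125/744)x + 100/93)((744/25)x^2 - 11904/25) + (0)
Last nonzero remainder: (744/25)x^2 - 11904/25. Dividing through by 744/25 gives the monic gcd x^2 - 16.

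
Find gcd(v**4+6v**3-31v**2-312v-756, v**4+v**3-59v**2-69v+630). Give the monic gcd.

Repeated division with remainder:
  v**4+6v**3-31v**2-312v-756 = (v**4+v**3-59v**2-69v+630) + (5v**3+28v**2-243v-1386)
  v**4+v**3-59v**2-69v+630 = ((1/5)v-23/25)(5v**3+28v**2-243v-1386) + ((384/25)v**2-(384/25)v-16128/25)
  5v**3+28v**2-243v-1386 = ((125/384)v+275/128)((384/25)v**2-(384/25)v-16128/25) + (0)
Last nonzero remainder: (384/25)v**2-(384/25)v-16128/25. Dividing through by 384/25 gives the monic gcd v**2-v-42.

v**2-v-42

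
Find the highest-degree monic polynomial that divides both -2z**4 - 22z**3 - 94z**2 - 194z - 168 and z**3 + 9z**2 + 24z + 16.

z + 4

Euclidean algorithm in ℚ[z]:
  -2z**4 - 22z**3 - 94z**2 - 194z - 168 = (-2z - 4)(z**3 + 9z**2 + 24z + 16) + (-10z**2 - 66z - 104)
  z**3 + 9z**2 + 24z + 16 = (-(1/10)z - 6/25)(-10z**2 - 66z - 104) + (-(56/25)z - 224/25)
  -10z**2 - 66z - 104 = ((125/28)z + 325/28)(-(56/25)z - 224/25) + (0)
Last nonzero remainder: -(56/25)z - 224/25. Dividing through by -56/25 gives the monic gcd z + 4.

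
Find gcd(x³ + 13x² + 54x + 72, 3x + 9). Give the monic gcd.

x + 3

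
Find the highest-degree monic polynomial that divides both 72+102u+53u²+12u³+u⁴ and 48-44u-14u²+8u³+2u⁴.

Apply the Euclidean algorithm:
  u⁴+12u³+53u²+102u+72 = (1/2)(2u⁴+8u³-14u²-44u+48) + (8u³+60u²+124u+48)
  2u⁴+8u³-14u²-44u+48 = ((1/4)u-7/8)(8u³+60u²+124u+48) + ((15/2)u²+(105/2)u+90)
  8u³+60u²+124u+48 = ((16/15)u+8/15)((15/2)u²+(105/2)u+90) + (0)
Last nonzero remainder: (15/2)u²+(105/2)u+90. Dividing through by 15/2 gives the monic gcd u²+7u+12.

12+7u+u²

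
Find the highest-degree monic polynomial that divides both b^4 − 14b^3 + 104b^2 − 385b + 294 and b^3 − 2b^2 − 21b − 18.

b − 6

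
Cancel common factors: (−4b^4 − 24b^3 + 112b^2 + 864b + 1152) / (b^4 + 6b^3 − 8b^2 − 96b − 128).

(−4b^2 + 144)/(b^2 − 16)

Repeated division with remainder:
  −4b^4 − 24b^3 + 112b^2 + 864b + 1152 = (−4)(b^4 + 6b^3 − 8b^2 − 96b − 128) + (80b^2 + 480b + 640)
  b^4 + 6b^3 − 8b^2 − 96b − 128 = ((1/80)b^2 − 1/5)(80b^2 + 480b + 640) + (0)
Last nonzero remainder: 80b^2 + 480b + 640. Dividing through by 80 gives the monic gcd b^2 + 6b + 8.
Cancel b^2 + 6b + 8 from numerator and denominator to get the reduced form.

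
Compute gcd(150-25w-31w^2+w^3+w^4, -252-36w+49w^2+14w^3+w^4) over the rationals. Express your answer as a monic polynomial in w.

-6+w+w^2

By polynomial division,
  w^4+w^3-31w^2-25w+150 = (w^4+14w^3+49w^2-36w-252) + (-13w^3-80w^2+11w+402)
  w^4+14w^3+49w^2-36w-252 = (-(1/13)w-102/169)(-13w^3-80w^2+11w+402) + ((264/169)w^2+(264/169)w-1584/169)
  -13w^3-80w^2+11w+402 = (-(2197/264)w-11323/264)((264/169)w^2+(264/169)w-1584/169) + (0)
Last nonzero remainder: (264/169)w^2+(264/169)w-1584/169. Dividing through by 264/169 gives the monic gcd w^2+w-6.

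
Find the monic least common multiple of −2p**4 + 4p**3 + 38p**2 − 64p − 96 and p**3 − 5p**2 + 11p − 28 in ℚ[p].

p**6 − 3p**5 − 10p**4 + 37p**3 − 117p**2 + 176p + 336

By polynomial division,
  −2p**4 + 4p**3 + 38p**2 − 64p − 96 = (−2p − 6)(p**3 − 5p**2 + 11p − 28) + (30p**2 − 54p − 264)
  p**3 − 5p**2 + 11p − 28 = ((1/30)p − 8/75)(30p**2 − 54p − 264) + ((351/25)p − 1404/25)
  30p**2 − 54p − 264 = ((250/117)p + 550/117)((351/25)p − 1404/25) + (0)
Last nonzero remainder: (351/25)p − 1404/25. Dividing through by 351/25 gives the monic gcd p − 4.
Then lcm(f, g) = f·g / gcd(f, g); expanding and making the result monic gives the answer.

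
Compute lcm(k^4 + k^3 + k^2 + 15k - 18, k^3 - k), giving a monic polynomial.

Apply the Euclidean algorithm:
  k^4 + k^3 + k^2 + 15k - 18 = (k + 1)(k^3 - k) + (2k^2 + 16k - 18)
  k^3 - k = ((1/2)k - 4)(2k^2 + 16k - 18) + (72k - 72)
  2k^2 + 16k - 18 = ((1/36)k + 1/4)(72k - 72) + (0)
Last nonzero remainder: 72k - 72. Dividing through by 72 gives the monic gcd k - 1.
Then lcm(f, g) = f·g / gcd(f, g); expanding and making the result monic gives the answer.

k^6 + 2k^5 + 2k^4 + 16k^3 - 3k^2 - 18k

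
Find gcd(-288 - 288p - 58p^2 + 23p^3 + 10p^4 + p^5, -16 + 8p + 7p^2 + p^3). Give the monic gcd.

Apply the Euclidean algorithm:
  p^5 + 10p^4 + 23p^3 - 58p^2 - 288p - 288 = (p^2 + 3p - 6)(p^3 + 7p^2 + 8p - 16) + (-24p^2 - 192p - 384)
  p^3 + 7p^2 + 8p - 16 = (-(1/24)p + 1/24)(-24p^2 - 192p - 384) + (0)
Last nonzero remainder: -24p^2 - 192p - 384. Dividing through by -24 gives the monic gcd p^2 + 8p + 16.

16 + 8p + p^2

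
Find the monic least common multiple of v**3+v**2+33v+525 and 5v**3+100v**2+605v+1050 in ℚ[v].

v**5+14v**4+76v**3+984v**2+7815v+15750

Apply the Euclidean algorithm:
  v**3+v**2+33v+525 = (1/5)(5v**3+100v**2+605v+1050) + (-19v**2-88v+315)
  5v**3+100v**2+605v+1050 = (-(5/19)v-1460/361)(-19v**2-88v+315) + ((119850/361)v+838950/361)
  -19v**2-88v+315 = (-(6859/119850)v+1083/7990)((119850/361)v+838950/361) + (0)
Last nonzero remainder: (119850/361)v+838950/361. Dividing through by 119850/361 gives the monic gcd v+7.
Then lcm(f, g) = f·g / gcd(f, g); expanding and making the result monic gives the answer.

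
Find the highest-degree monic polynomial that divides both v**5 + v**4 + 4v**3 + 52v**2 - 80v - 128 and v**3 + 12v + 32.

v**2 - 2v + 16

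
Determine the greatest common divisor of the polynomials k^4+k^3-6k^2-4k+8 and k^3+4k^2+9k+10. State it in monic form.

Euclidean algorithm in ℚ[k]:
  k^4+k^3-6k^2-4k+8 = (k-3)(k^3+4k^2+9k+10) + (-3k^2+13k+38)
  k^3+4k^2+9k+10 = (-(1/3)k-25/9)(-3k^2+13k+38) + ((520/9)k+1040/9)
  -3k^2+13k+38 = (-(27/520)k+171/520)((520/9)k+1040/9) + (0)
Last nonzero remainder: (520/9)k+1040/9. Dividing through by 520/9 gives the monic gcd k+2.

k+2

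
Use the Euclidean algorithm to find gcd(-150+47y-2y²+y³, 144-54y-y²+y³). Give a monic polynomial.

-3+y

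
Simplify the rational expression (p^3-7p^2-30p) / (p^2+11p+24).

Euclidean algorithm in ℚ[p]:
  p^3-7p^2-30p = (p-18)(p^2+11p+24) + (144p+432)
  p^2+11p+24 = ((1/144)p+1/18)(144p+432) + (0)
Last nonzero remainder: 144p+432. Dividing through by 144 gives the monic gcd p+3.
Cancel p+3 from numerator and denominator to get the reduced form.

(p^2-10p)/(p+8)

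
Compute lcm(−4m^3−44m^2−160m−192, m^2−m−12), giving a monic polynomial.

m^4+7m^3−4m^2−112m−192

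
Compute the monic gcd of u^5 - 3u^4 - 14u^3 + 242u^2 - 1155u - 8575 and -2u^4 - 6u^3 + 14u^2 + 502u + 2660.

By polynomial division,
  u^5 - 3u^4 - 14u^3 + 242u^2 - 1155u - 8575 = (-(1/2)u + 3)(-2u^4 - 6u^3 + 14u^2 + 502u + 2660) + (11u^3 + 451u^2 - 1331u - 16555)
  -2u^4 - 6u^3 + 14u^2 + 502u + 2660 = (-(2/11)u + 76/11)(11u^3 + 451u^2 - 1331u - 16555) + (-3344u^2 + 6688u + 117040)
  11u^3 + 451u^2 - 1331u - 16555 = (-(1/304)u - 43/304)(-3344u^2 + 6688u + 117040) + (0)
Last nonzero remainder: -3344u^2 + 6688u + 117040. Dividing through by -3344 gives the monic gcd u^2 - 2u - 35.

u^2 - 2u - 35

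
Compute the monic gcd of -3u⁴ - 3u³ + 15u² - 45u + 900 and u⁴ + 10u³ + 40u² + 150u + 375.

By polynomial division,
  -3u⁴ - 3u³ + 15u² - 45u + 900 = (-3)(u⁴ + 10u³ + 40u² + 150u + 375) + (27u³ + 135u² + 405u + 2025)
  u⁴ + 10u³ + 40u² + 150u + 375 = ((1/27)u + 5/27)(27u³ + 135u² + 405u + 2025) + (0)
Last nonzero remainder: 27u³ + 135u² + 405u + 2025. Dividing through by 27 gives the monic gcd u³ + 5u² + 15u + 75.

u³ + 5u² + 15u + 75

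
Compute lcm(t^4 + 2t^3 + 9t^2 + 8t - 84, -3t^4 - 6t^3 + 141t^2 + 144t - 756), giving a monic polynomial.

Apply the Euclidean algorithm:
  t^4 + 2t^3 + 9t^2 + 8t - 84 = (-1/3)(-3t^4 - 6t^3 + 141t^2 + 144t - 756) + (56t^2 + 56t - 336)
  -3t^4 - 6t^3 + 141t^2 + 144t - 756 = (-(3/56)t^2 - (3/56)t + 9/4)(56t^2 + 56t - 336) + (0)
Last nonzero remainder: 56t^2 + 56t - 336. Dividing through by 56 gives the monic gcd t^2 + t - 6.
Then lcm(f, g) = f·g / gcd(f, g); expanding and making the result monic gives the answer.

t^6 + 3t^5 - 31t^4 - 67t^3 - 454t^2 - 420t + 3528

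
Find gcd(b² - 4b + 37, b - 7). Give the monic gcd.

1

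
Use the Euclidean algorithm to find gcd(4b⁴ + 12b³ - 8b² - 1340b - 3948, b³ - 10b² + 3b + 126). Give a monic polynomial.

Apply the Euclidean algorithm:
  4b⁴ + 12b³ - 8b² - 1340b - 3948 = (4b + 52)(b³ - 10b² + 3b + 126) + (500b² - 2000b - 10500)
  b³ - 10b² + 3b + 126 = ((1/500)b - 3/250)(500b² - 2000b - 10500) + (0)
Last nonzero remainder: 500b² - 2000b - 10500. Dividing through by 500 gives the monic gcd b² - 4b - 21.

b² - 4b - 21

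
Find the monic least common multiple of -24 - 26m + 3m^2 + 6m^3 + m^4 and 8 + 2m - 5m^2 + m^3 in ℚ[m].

96 + 80m - 38m^2 - 21m^3 + 2m^4 + m^5

Apply the Euclidean algorithm:
  m^4 + 6m^3 + 3m^2 - 26m - 24 = (m + 11)(m^3 - 5m^2 + 2m + 8) + (56m^2 - 56m - 112)
  m^3 - 5m^2 + 2m + 8 = ((1/56)m - 1/14)(56m^2 - 56m - 112) + (0)
Last nonzero remainder: 56m^2 - 56m - 112. Dividing through by 56 gives the monic gcd m^2 - m - 2.
Then lcm(f, g) = f·g / gcd(f, g); expanding and making the result monic gives the answer.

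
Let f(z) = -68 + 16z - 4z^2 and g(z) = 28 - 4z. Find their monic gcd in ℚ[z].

By polynomial division,
  -4z^2 + 16z - 68 = (z + 3)(-4z + 28) + (-152)
  -4z + 28 = ((1/38)z - 7/38)(-152) + (0)
The last nonzero remainder is the constant -152, so the polynomials are coprime and gcd = 1.

1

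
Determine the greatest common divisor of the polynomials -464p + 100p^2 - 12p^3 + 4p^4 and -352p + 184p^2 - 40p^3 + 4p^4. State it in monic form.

Apply the Euclidean algorithm:
  4p^4 - 12p^3 + 100p^2 - 464p = (4p^4 - 40p^3 + 184p^2 - 352p) + (28p^3 - 84p^2 - 112p)
  4p^4 - 40p^3 + 184p^2 - 352p = ((1/7)p - 1)(28p^3 - 84p^2 - 112p) + (116p^2 - 464p)
  28p^3 - 84p^2 - 112p = ((7/29)p + 7/29)(116p^2 - 464p) + (0)
Last nonzero remainder: 116p^2 - 464p. Dividing through by 116 gives the monic gcd p^2 - 4p.

-4p + p^2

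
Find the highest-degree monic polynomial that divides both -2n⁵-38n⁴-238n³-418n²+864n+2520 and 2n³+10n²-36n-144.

n²+9n+18

Apply the Euclidean algorithm:
  -2n⁵-38n⁴-238n³-418n²+864n+2520 = (-n²-14n-67)(2n³+10n²-36n-144) + (-396n²-3564n-7128)
  2n³+10n²-36n-144 = (-(1/198)n+2/99)(-396n²-3564n-7128) + (0)
Last nonzero remainder: -396n²-3564n-7128. Dividing through by -396 gives the monic gcd n²+9n+18.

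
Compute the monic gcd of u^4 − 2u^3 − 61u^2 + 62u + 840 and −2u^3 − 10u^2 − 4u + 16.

u + 4

By polynomial division,
  u^4 − 2u^3 − 61u^2 + 62u + 840 = (−(1/2)u + 7/2)(−2u^3 − 10u^2 − 4u + 16) + (−28u^2 + 84u + 784)
  −2u^3 − 10u^2 − 4u + 16 = ((1/14)u + 4/7)(−28u^2 + 84u + 784) + (−108u − 432)
  −28u^2 + 84u + 784 = ((7/27)u − 49/27)(−108u − 432) + (0)
Last nonzero remainder: −108u − 432. Dividing through by −108 gives the monic gcd u + 4.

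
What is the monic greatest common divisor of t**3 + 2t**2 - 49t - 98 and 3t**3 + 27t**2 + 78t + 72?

t + 2

By polynomial division,
  t**3 + 2t**2 - 49t - 98 = (1/3)(3t**3 + 27t**2 + 78t + 72) + (-7t**2 - 75t - 122)
  3t**3 + 27t**2 + 78t + 72 = (-(3/7)t + 36/49)(-7t**2 - 75t - 122) + ((3960/49)t + 7920/49)
  -7t**2 - 75t - 122 = (-(343/3960)t - 2989/3960)((3960/49)t + 7920/49) + (0)
Last nonzero remainder: (3960/49)t + 7920/49. Dividing through by 3960/49 gives the monic gcd t + 2.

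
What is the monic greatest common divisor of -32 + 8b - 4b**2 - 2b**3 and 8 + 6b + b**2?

4 + b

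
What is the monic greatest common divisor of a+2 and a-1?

1

Apply the Euclidean algorithm:
  a+2 = (a-1) + (3)
  a-1 = ((1/3)a-1/3)(3) + (0)
The last nonzero remainder is the constant 3, so the polynomials are coprime and gcd = 1.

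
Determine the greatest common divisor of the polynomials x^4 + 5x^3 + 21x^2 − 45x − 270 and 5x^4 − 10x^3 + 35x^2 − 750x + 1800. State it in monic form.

x^3 + 2x^2 + 15x − 90

By polynomial division,
  x^4 + 5x^3 + 21x^2 − 45x − 270 = (1/5)(5x^4 − 10x^3 + 35x^2 − 750x + 1800) + (7x^3 + 14x^2 + 105x − 630)
  5x^4 − 10x^3 + 35x^2 − 750x + 1800 = ((5/7)x − 20/7)(7x^3 + 14x^2 + 105x − 630) + (0)
Last nonzero remainder: 7x^3 + 14x^2 + 105x − 630. Dividing through by 7 gives the monic gcd x^3 + 2x^2 + 15x − 90.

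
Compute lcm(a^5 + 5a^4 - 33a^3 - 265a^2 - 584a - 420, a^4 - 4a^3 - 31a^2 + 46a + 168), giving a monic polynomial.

Apply the Euclidean algorithm:
  a^5 + 5a^4 - 33a^3 - 265a^2 - 584a - 420 = (a + 9)(a^4 - 4a^3 - 31a^2 + 46a + 168) + (34a^3 - 32a^2 - 1166a - 1932)
  a^4 - 4a^3 - 31a^2 + 46a + 168 = ((1/34)a - 26/289)(34a^3 - 32a^2 - 1166a - 1932) + ((120/289)a^2 - (600/289)a - 1680/289)
  34a^3 - 32a^2 - 1166a - 1932 = ((4913/60)a + 6647/20)((120/289)a^2 - (600/289)a - 1680/289) + (0)
Last nonzero remainder: (120/289)a^2 - (600/289)a - 1680/289. Dividing through by 120/289 gives the monic gcd a^2 - 5a - 14.
Then lcm(f, g) = f·g / gcd(f, g); expanding and making the result monic gives the answer.

a^7 + 6a^6 - 40a^5 - 358a^4 - 453a^3 + 2176a^2 + 6588a + 5040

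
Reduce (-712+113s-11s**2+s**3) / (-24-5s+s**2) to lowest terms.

Apply the Euclidean algorithm:
  s**3-11s**2+113s-712 = (s-6)(s**2-5s-24) + (107s-856)
  s**2-5s-24 = ((1/107)s+3/107)(107s-856) + (0)
Last nonzero remainder: 107s-856. Dividing through by 107 gives the monic gcd s-8.
Cancel s-8 from numerator and denominator to get the reduced form.

(89-3s+s**2)/(3+s)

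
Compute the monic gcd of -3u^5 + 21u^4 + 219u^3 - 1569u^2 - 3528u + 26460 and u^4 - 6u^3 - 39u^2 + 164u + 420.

u^3 - 8u^2 - 23u + 210

Apply the Euclidean algorithm:
  -3u^5 + 21u^4 + 219u^3 - 1569u^2 - 3528u + 26460 = (-3u + 3)(u^4 - 6u^3 - 39u^2 + 164u + 420) + (120u^3 - 960u^2 - 2760u + 25200)
  u^4 - 6u^3 - 39u^2 + 164u + 420 = ((1/120)u + 1/60)(120u^3 - 960u^2 - 2760u + 25200) + (0)
Last nonzero remainder: 120u^3 - 960u^2 - 2760u + 25200. Dividing through by 120 gives the monic gcd u^3 - 8u^2 - 23u + 210.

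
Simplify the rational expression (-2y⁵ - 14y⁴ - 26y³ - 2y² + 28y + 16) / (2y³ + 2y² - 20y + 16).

By polynomial division,
  -2y⁵ - 14y⁴ - 26y³ - 2y² + 28y + 16 = (-y² - 6y - 17)(2y³ + 2y² - 20y + 16) + (-72y² - 216y + 288)
  2y³ + 2y² - 20y + 16 = (-(1/36)y + 1/18)(-72y² - 216y + 288) + (0)
Last nonzero remainder: -72y² - 216y + 288. Dividing through by -72 gives the monic gcd y² + 3y - 4.
Cancel y² + 3y - 4 from numerator and denominator to get the reduced form.

(-y³ - 4y² - 5y - 2)/(y - 2)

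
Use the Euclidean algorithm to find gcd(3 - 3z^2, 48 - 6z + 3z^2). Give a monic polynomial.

1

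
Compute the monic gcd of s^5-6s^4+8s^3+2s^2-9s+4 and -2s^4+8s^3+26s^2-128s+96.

Apply the Euclidean algorithm:
  s^5-6s^4+8s^3+2s^2-9s+4 = (-(1/2)s+1)(-2s^4+8s^3+26s^2-128s+96) + (13s^3-88s^2+167s-92)
  -2s^4+8s^3+26s^2-128s+96 = (-(2/13)s-72/169)(13s^3-88s^2+167s-92) + ((2400/169)s^2-(12000/169)s+9600/169)
  13s^3-88s^2+167s-92 = ((2197/2400)s-3887/2400)((2400/169)s^2-(12000/169)s+9600/169) + (0)
Last nonzero remainder: (2400/169)s^2-(12000/169)s+9600/169. Dividing through by 2400/169 gives the monic gcd s^2-5s+4.

s^2-5s+4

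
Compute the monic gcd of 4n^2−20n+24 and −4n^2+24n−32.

Euclidean algorithm in ℚ[n]:
  4n^2−20n+24 = (−1)(−4n^2+24n−32) + (4n−8)
  −4n^2+24n−32 = (−n+4)(4n−8) + (0)
Last nonzero remainder: 4n−8. Dividing through by 4 gives the monic gcd n−2.

n−2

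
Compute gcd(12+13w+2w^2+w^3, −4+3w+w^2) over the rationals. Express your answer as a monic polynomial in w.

1

By polynomial division,
  w^3+2w^2+13w+12 = (w−1)(w^2+3w−4) + (20w+8)
  w^2+3w−4 = ((1/20)w+13/100)(20w+8) + (−126/25)
  20w+8 = (−(250/63)w−100/63)(−126/25) + (0)
The last nonzero remainder is the constant −126/25, so the polynomials are coprime and gcd = 1.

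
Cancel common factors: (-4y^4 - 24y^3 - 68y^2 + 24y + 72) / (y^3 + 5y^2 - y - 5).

(-4y^2 - 24y - 72)/(y + 5)

By polynomial division,
  -4y^4 - 24y^3 - 68y^2 + 24y + 72 = (-4y - 4)(y^3 + 5y^2 - y - 5) + (-52y^2 + 52)
  y^3 + 5y^2 - y - 5 = (-(1/52)y - 5/52)(-52y^2 + 52) + (0)
Last nonzero remainder: -52y^2 + 52. Dividing through by -52 gives the monic gcd y^2 - 1.
Cancel y^2 - 1 from numerator and denominator to get the reduced form.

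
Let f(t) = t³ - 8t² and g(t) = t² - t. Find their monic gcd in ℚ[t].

Apply the Euclidean algorithm:
  t³ - 8t² = (t - 7)(t² - t) + (-7t)
  t² - t = (-(1/7)t + 1/7)(-7t) + (0)
Last nonzero remainder: -7t. Dividing through by -7 gives the monic gcd t.

t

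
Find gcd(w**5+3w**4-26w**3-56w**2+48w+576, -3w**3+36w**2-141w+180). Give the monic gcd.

Repeated division with remainder:
  w**5+3w**4-26w**3-56w**2+48w+576 = (-(1/3)w**2-5w-107/3)(-3w**3+36w**2-141w+180) + (583w**2-4081w+6996)
  -3w**3+36w**2-141w+180 = (-(3/583)w+15/583)(583w**2-4081w+6996) + (0)
Last nonzero remainder: 583w**2-4081w+6996. Dividing through by 583 gives the monic gcd w**2-7w+12.

w**2-7w+12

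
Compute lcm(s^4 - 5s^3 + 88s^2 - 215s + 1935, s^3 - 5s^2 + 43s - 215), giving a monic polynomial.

Repeated division with remainder:
  s^4 - 5s^3 + 88s^2 - 215s + 1935 = (s)(s^3 - 5s^2 + 43s - 215) + (45s^2 + 1935)
  s^3 - 5s^2 + 43s - 215 = ((1/45)s - 1/9)(45s^2 + 1935) + (0)
Last nonzero remainder: 45s^2 + 1935. Dividing through by 45 gives the monic gcd s^2 + 43.
Then lcm(f, g) = f·g / gcd(f, g); expanding and making the result monic gives the answer.

s^5 - 10s^4 + 113s^3 - 655s^2 + 3010s - 9675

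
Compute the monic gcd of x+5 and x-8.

By polynomial division,
  x+5 = (x-8) + (13)
  x-8 = ((1/13)x-8/13)(13) + (0)
The last nonzero remainder is the constant 13, so the polynomials are coprime and gcd = 1.

1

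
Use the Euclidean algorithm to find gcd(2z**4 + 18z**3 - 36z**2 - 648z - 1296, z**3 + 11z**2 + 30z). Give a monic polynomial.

Apply the Euclidean algorithm:
  2z**4 + 18z**3 - 36z**2 - 648z - 1296 = (2z - 4)(z**3 + 11z**2 + 30z) + (-52z**2 - 528z - 1296)
  z**3 + 11z**2 + 30z = (-(1/52)z - 11/676)(-52z**2 - 528z - 1296) + (-(594/169)z - 3564/169)
  -52z**2 - 528z - 1296 = ((4394/297)z + 676/11)(-(594/169)z - 3564/169) + (0)
Last nonzero remainder: -(594/169)z - 3564/169. Dividing through by -594/169 gives the monic gcd z + 6.

z + 6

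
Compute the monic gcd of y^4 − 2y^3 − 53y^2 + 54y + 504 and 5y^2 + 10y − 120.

y^2 + 2y − 24

Euclidean algorithm in ℚ[y]:
  y^4 − 2y^3 − 53y^2 + 54y + 504 = ((1/5)y^2 − (4/5)y − 21/5)(5y^2 + 10y − 120) + (0)
Last nonzero remainder: 5y^2 + 10y − 120. Dividing through by 5 gives the monic gcd y^2 + 2y − 24.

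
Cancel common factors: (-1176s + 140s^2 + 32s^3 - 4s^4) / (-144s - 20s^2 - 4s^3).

(294 - 35s - 8s^2 + s^3)/(36 + 5s + s^2)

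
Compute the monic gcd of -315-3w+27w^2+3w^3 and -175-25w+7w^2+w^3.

35+12w+w^2

Euclidean algorithm in ℚ[w]:
  3w^3+27w^2-3w-315 = (3)(w^3+7w^2-25w-175) + (6w^2+72w+210)
  w^3+7w^2-25w-175 = ((1/6)w-5/6)(6w^2+72w+210) + (0)
Last nonzero remainder: 6w^2+72w+210. Dividing through by 6 gives the monic gcd w^2+12w+35.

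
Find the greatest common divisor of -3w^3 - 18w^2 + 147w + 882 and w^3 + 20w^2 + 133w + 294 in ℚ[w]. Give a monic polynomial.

Repeated division with remainder:
  -3w^3 - 18w^2 + 147w + 882 = (-3)(w^3 + 20w^2 + 133w + 294) + (42w^2 + 546w + 1764)
  w^3 + 20w^2 + 133w + 294 = ((1/42)w + 1/6)(42w^2 + 546w + 1764) + (0)
Last nonzero remainder: 42w^2 + 546w + 1764. Dividing through by 42 gives the monic gcd w^2 + 13w + 42.

w^2 + 13w + 42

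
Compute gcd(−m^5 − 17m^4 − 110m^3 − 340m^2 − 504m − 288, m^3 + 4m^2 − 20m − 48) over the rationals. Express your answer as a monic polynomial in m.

m^2 + 8m + 12

By polynomial division,
  −m^5 − 17m^4 − 110m^3 − 340m^2 − 504m − 288 = (−m^2 − 13m − 78)(m^3 + 4m^2 − 20m − 48) + (−336m^2 − 2688m − 4032)
  m^3 + 4m^2 − 20m − 48 = (−(1/336)m + 1/84)(−336m^2 − 2688m − 4032) + (0)
Last nonzero remainder: −336m^2 − 2688m − 4032. Dividing through by −336 gives the monic gcd m^2 + 8m + 12.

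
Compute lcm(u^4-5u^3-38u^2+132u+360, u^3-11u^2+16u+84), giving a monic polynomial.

u^5-12u^4-3u^3+398u^2-564u-2520

Apply the Euclidean algorithm:
  u^4-5u^3-38u^2+132u+360 = (u+6)(u^3-11u^2+16u+84) + (12u^2-48u-144)
  u^3-11u^2+16u+84 = ((1/12)u-7/12)(12u^2-48u-144) + (0)
Last nonzero remainder: 12u^2-48u-144. Dividing through by 12 gives the monic gcd u^2-4u-12.
Then lcm(f, g) = f·g / gcd(f, g); expanding and making the result monic gives the answer.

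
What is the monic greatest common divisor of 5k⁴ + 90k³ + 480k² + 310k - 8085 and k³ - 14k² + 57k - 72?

Euclidean algorithm in ℚ[k]:
  5k⁴ + 90k³ + 480k² + 310k - 8085 = (5k + 160)(k³ - 14k² + 57k - 72) + (2435k² - 8450k + 3435)
  k³ - 14k² + 57k - 72 = ((1/2435)k - 5128/1185845)(2435k² - 8450k + 3435) + ((4517744/237169)k - 13553232/237169)
  2435k² - 8450k + 3435 = ((577506515/4517744)k - 271558505/4517744)((4517744/237169)k - 13553232/237169) + (0)
Last nonzero remainder: (4517744/237169)k - 13553232/237169. Dividing through by 4517744/237169 gives the monic gcd k - 3.

k - 3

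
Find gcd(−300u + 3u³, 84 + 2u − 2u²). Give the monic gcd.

1

By polynomial division,
  3u³ − 300u = (−(3/2)u − 3/2)(−2u² + 2u + 84) + (−171u + 126)
  −2u² + 2u + 84 = ((2/171)u − 10/3249)(−171u + 126) + (30464/361)
  −171u + 126 = (−(61731/30464)u + 3249/2176)(30464/361) + (0)
The last nonzero remainder is the constant 30464/361, so the polynomials are coprime and gcd = 1.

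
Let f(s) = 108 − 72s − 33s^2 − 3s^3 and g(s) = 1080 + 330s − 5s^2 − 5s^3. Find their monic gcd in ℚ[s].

6 + s

Repeated division with remainder:
  −3s^3 − 33s^2 − 72s + 108 = (3/5)(−5s^3 − 5s^2 + 330s + 1080) + (−30s^2 − 270s − 540)
  −5s^3 − 5s^2 + 330s + 1080 = ((1/6)s − 4/3)(−30s^2 − 270s − 540) + (60s + 360)
  −30s^2 − 270s − 540 = (−(1/2)s − 3/2)(60s + 360) + (0)
Last nonzero remainder: 60s + 360. Dividing through by 60 gives the monic gcd s + 6.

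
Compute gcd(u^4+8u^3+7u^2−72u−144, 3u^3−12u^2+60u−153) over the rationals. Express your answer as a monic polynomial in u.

Apply the Euclidean algorithm:
  u^4+8u^3+7u^2−72u−144 = ((1/3)u+4)(3u^3−12u^2+60u−153) + (35u^2−261u+468)
  3u^3−12u^2+60u−153 = ((3/35)u+363/1225)(35u^2−261u+468) + ((119103/1225)u−357309/1225)
  35u^2−261u+468 = ((42875/119103)u−63700/39701)((119103/1225)u−357309/1225) + (0)
Last nonzero remainder: (119103/1225)u−357309/1225. Dividing through by 119103/1225 gives the monic gcd u−3.

u−3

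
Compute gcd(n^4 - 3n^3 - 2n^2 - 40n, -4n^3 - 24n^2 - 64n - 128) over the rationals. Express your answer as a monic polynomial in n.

By polynomial division,
  n^4 - 3n^3 - 2n^2 - 40n = (-(1/4)n + 9/4)(-4n^3 - 24n^2 - 64n - 128) + (36n^2 + 72n + 288)
  -4n^3 - 24n^2 - 64n - 128 = (-(1/9)n - 4/9)(36n^2 + 72n + 288) + (0)
Last nonzero remainder: 36n^2 + 72n + 288. Dividing through by 36 gives the monic gcd n^2 + 2n + 8.

n^2 + 2n + 8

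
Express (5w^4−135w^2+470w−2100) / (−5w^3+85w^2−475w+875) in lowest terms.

(−w^3−5w^2+2w−84)/(w^2−12w+35)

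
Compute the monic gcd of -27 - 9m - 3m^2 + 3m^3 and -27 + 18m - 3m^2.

-3 + m

By polynomial division,
  3m^3 - 3m^2 - 9m - 27 = (-m - 5)(-3m^2 + 18m - 27) + (54m - 162)
  -3m^2 + 18m - 27 = (-(1/18)m + 1/6)(54m - 162) + (0)
Last nonzero remainder: 54m - 162. Dividing through by 54 gives the monic gcd m - 3.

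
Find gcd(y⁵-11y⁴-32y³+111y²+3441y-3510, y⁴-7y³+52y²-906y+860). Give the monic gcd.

y²-11y+10

Repeated division with remainder:
  y⁵-11y⁴-32y³+111y²+3441y-3510 = (y-4)(y⁴-7y³+52y²-906y+860) + (-112y³+1225y²-1043y-70)
  y⁴-7y³+52y²-906y+860 = (-(1/112)y-9/256)(-112y³+1225y²-1043y-70) + ((21953/256)y²-(241483/256)y+109765/128)
  -112y³+1225y²-1043y-70 = (-(28672/21953)y-1792/21953)((21953/256)y²-(241483/256)y+109765/128) + (0)
Last nonzero remainder: (21953/256)y²-(241483/256)y+109765/128. Dividing through by 21953/256 gives the monic gcd y²-11y+10.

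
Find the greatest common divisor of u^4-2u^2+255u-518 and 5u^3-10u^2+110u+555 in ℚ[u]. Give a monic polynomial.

u^2-5u+37

By polynomial division,
  u^4-2u^2+255u-518 = ((1/5)u+2/5)(5u^3-10u^2+110u+555) + (-20u^2+100u-740)
  5u^3-10u^2+110u+555 = (-(1/4)u-3/4)(-20u^2+100u-740) + (0)
Last nonzero remainder: -20u^2+100u-740. Dividing through by -20 gives the monic gcd u^2-5u+37.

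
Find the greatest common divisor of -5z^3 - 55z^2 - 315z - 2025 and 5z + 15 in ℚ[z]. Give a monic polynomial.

1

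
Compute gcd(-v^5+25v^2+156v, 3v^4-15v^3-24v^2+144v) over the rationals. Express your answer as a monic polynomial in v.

v^3-v^2-12v

Apply the Euclidean algorithm:
  -v^5+25v^2+156v = (-(1/3)v-5/3)(3v^4-15v^3-24v^2+144v) + (-33v^3+33v^2+396v)
  3v^4-15v^3-24v^2+144v = (-(1/11)v+4/11)(-33v^3+33v^2+396v) + (0)
Last nonzero remainder: -33v^3+33v^2+396v. Dividing through by -33 gives the monic gcd v^3-v^2-12v.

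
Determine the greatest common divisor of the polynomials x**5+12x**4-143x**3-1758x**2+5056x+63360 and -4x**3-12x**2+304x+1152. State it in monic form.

By polynomial division,
  x**5+12x**4-143x**3-1758x**2+5056x+63360 = (-(1/4)x**2-(9/4)x+47/2)(-4x**3-12x**2+304x+1152) + (-504x**2+504x+36288)
  -4x**3-12x**2+304x+1152 = ((1/126)x+2/63)(-504x**2+504x+36288) + (0)
Last nonzero remainder: -504x**2+504x+36288. Dividing through by -504 gives the monic gcd x**2-x-72.

x**2-x-72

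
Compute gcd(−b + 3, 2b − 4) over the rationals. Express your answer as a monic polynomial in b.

1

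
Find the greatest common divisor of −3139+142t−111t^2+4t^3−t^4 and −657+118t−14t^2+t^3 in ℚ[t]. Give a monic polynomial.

73−5t+t^2

Apply the Euclidean algorithm:
  −t^4+4t^3−111t^2+142t−3139 = (−t−10)(t^3−14t^2+118t−657) + (−133t^2+665t−9709)
  t^3−14t^2+118t−657 = (−(1/133)t+9/133)(−133t^2+665t−9709) + (0)
Last nonzero remainder: −133t^2+665t−9709. Dividing through by −133 gives the monic gcd t^2−5t+73.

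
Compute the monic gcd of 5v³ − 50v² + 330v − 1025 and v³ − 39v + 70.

v − 5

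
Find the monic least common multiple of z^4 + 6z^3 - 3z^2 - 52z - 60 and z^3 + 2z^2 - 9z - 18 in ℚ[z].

z^5 + 9z^4 + 15z^3 - 61z^2 - 216z - 180

Repeated division with remainder:
  z^4 + 6z^3 - 3z^2 - 52z - 60 = (z + 4)(z^3 + 2z^2 - 9z - 18) + (-2z^2 + 2z + 12)
  z^3 + 2z^2 - 9z - 18 = (-(1/2)z - 3/2)(-2z^2 + 2z + 12) + (0)
Last nonzero remainder: -2z^2 + 2z + 12. Dividing through by -2 gives the monic gcd z^2 - z - 6.
Then lcm(f, g) = f·g / gcd(f, g); expanding and making the result monic gives the answer.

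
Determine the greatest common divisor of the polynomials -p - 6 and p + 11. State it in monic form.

1

Repeated division with remainder:
  -p - 6 = (-1)(p + 11) + (5)
  p + 11 = ((1/5)p + 11/5)(5) + (0)
The last nonzero remainder is the constant 5, so the polynomials are coprime and gcd = 1.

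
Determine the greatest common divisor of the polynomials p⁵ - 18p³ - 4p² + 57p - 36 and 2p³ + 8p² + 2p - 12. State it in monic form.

p² + 2p - 3

By polynomial division,
  p⁵ - 18p³ - 4p² + 57p - 36 = ((1/2)p² - 2p - 3/2)(2p³ + 8p² + 2p - 12) + (18p² + 36p - 54)
  2p³ + 8p² + 2p - 12 = ((1/9)p + 2/9)(18p² + 36p - 54) + (0)
Last nonzero remainder: 18p² + 36p - 54. Dividing through by 18 gives the monic gcd p² + 2p - 3.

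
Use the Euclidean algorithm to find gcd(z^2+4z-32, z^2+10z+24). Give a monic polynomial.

1

Repeated division with remainder:
  z^2+4z-32 = (z^2+10z+24) + (-6z-56)
  z^2+10z+24 = (-(1/6)z-1/9)(-6z-56) + (160/9)
  -6z-56 = (-(27/80)z-63/20)(160/9) + (0)
The last nonzero remainder is the constant 160/9, so the polynomials are coprime and gcd = 1.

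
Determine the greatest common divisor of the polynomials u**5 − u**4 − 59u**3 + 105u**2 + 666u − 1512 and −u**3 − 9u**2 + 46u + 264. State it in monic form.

u**2 − 2u − 24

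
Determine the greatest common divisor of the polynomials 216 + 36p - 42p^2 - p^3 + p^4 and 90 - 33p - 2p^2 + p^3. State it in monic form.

Apply the Euclidean algorithm:
  p^4 - p^3 - 42p^2 + 36p + 216 = (p + 1)(p^3 - 2p^2 - 33p + 90) + (-7p^2 - 21p + 126)
  p^3 - 2p^2 - 33p + 90 = (-(1/7)p + 5/7)(-7p^2 - 21p + 126) + (0)
Last nonzero remainder: -7p^2 - 21p + 126. Dividing through by -7 gives the monic gcd p^2 + 3p - 18.

-18 + 3p + p^2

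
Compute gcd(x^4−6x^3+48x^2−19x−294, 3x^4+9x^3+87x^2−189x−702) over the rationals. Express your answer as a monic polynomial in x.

x^2−x−6

By polynomial division,
  x^4−6x^3+48x^2−19x−294 = (1/3)(3x^4+9x^3+87x^2−189x−702) + (−9x^3+19x^2+44x−60)
  3x^4+9x^3+87x^2−189x−702 = (−(1/3)x−46/27)(−9x^3+19x^2+44x−60) + ((3619/27)x^2−(3619/27)x−7238/9)
  −9x^3+19x^2+44x−60 = (−(243/3619)x+270/3619)((3619/27)x^2−(3619/27)x−7238/9) + (0)
Last nonzero remainder: (3619/27)x^2−(3619/27)x−7238/9. Dividing through by 3619/27 gives the monic gcd x^2−x−6.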